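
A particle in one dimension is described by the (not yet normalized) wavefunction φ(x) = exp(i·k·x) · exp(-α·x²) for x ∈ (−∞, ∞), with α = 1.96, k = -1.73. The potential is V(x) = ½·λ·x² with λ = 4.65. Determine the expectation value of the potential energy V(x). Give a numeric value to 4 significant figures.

0.2966

⟨V⟩ = ∫ V(x)·|φ|² dx / ∫|φ|² dx.
Gaussian moments: ∫x^(2j)·e^(−2αx²) dx = (2j−1)!!/(4α)^j · √(π/(2α)), odd powers integrate to 0; here √(π/(2α)) = 0.89522.
State is unnormalized: ∫|φ|² dx = 0.89522, and ∫φ*·V(x)·φ dx = 0.26548, so ⟨V⟩ = 0.26548 / 0.89522.
⟨V⟩ = 0.29656.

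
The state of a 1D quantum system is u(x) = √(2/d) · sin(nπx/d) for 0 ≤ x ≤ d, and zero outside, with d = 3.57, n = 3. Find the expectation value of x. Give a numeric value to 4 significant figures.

⟨x⟩ = ∫ x·|u|² dx (integrals over the domain).
With sin²θ = (1 − cos2θ)/2 on 0 ≤ x ≤ d: ∫sin²(nπx/d) dx = d/2, ∫x·sin²(nπx/d) dx = d²/4, ∫x²·sin²(nπx/d) dx = d³·(1/6 − 1/(4n²π²)); higher powers xᵏ the same way, integrating xᵏ·cos(2nπx/d) by parts.
⟨x⟩ = 1.7850.

1.785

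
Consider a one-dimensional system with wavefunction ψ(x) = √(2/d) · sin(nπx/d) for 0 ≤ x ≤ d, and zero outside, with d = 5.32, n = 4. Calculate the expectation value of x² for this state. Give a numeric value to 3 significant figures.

⟨x²⟩ = ∫ x²·|ψ|² dx (integrals over the domain).
With sin²θ = (1 − cos2θ)/2 on 0 ≤ x ≤ d: ∫sin²(nπx/d) dx = d/2, ∫x·sin²(nπx/d) dx = d²/4, ∫x²·sin²(nπx/d) dx = d³·(1/6 − 1/(4n²π²)); higher powers xᵏ the same way, integrating xᵏ·cos(2nπx/d) by parts.
⟨x²⟩ = 9.3445.

9.34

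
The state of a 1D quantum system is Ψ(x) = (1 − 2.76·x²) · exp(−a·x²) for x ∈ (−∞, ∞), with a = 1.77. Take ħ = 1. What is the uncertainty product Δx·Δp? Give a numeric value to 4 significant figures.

1.209

Δx = √(⟨x²⟩−⟨x⟩²), Δp = √(⟨p²⟩−⟨p⟩²).
Expand each integrand as polynomial × e^(−2ax²) and use ∫x^(2j)·e^(−2ax²) dx = (2j−1)!!/(4a)^j · √(π/(2a)), odd powers → 0; here √(π/(2a)) = 0.94205. Differentiate with the product rule, d/dx e^(−ax²) = −2ax·e^(−ax²).
Normalization: ∫|Ψ|² dx = 0.63705.
⟨x⟩ = 0.0000, ⟨x²⟩ = 0.19644 ⇒ Δx = 0.44322.
⟨p⟩ = 0.0000, ⟨p²⟩ = 7.4424 ⇒ Δp = 2.7281.
Δx·Δp = 1.2091.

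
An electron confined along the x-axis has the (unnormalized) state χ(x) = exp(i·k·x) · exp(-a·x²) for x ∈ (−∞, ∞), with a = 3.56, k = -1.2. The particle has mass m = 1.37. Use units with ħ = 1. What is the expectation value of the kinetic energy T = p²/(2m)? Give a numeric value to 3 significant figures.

T = −(ħ²/2m) d²/dx², so ⟨T⟩ = −(ħ²/2m) ∫ χ*·χ'' dx / ∫|χ|² dx; with m = 1.37.
Gaussian moments: ∫x^(2j)·e^(−2ax²) dx = (2j−1)!!/(4a)^j · √(π/(2a)), odd powers integrate to 0; here √(π/(2a)) = 0.66426. Derivatives: χ′ = (ik − 2ax)·χ, χ″ = ((ik − 2ax)² − 2a)·χ; the odd-in-x pieces drop out.
State is unnormalized: ∫|χ|² dx = 0.66426, and ∫χ*·(−ħ²/2m · χ'') dx = 1.2121, so ⟨T⟩ = 1.2121 / 0.66426.
⟨T⟩ = 1.8248.

1.82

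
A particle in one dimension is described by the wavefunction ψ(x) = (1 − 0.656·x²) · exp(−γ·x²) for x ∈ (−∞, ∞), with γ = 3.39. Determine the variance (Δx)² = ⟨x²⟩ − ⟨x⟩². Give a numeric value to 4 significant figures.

Compute ⟨x⟩ and ⟨x²⟩ separately, then (Δx)² = ⟨x²⟩ − ⟨x⟩².
Expand each integrand as polynomial × e^(−2γx²) and use ∫x^(2j)·e^(−2γx²) dx = (2j−1)!!/(4γ)^j · √(π/(2γ)), odd powers → 0; here √(π/(2γ)) = 0.68071.
Normalization: ∫|ψ|² dx = 0.61962.
⟨x⟩ = 0.0000 and ⟨x²⟩ = 0.060344.
(Δx)² = 0.060344 − (0.0000)² = 0.060344.

0.06034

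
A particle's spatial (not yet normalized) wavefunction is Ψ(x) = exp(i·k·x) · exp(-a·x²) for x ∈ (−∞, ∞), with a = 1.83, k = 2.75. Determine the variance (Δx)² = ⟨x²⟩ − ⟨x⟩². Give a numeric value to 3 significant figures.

0.137

Compute ⟨x⟩ and ⟨x²⟩ separately, then (Δx)² = ⟨x²⟩ − ⟨x⟩².
Gaussian moments: ∫x^(2j)·e^(−2ax²) dx = (2j−1)!!/(4a)^j · √(π/(2a)), odd powers integrate to 0; here √(π/(2a)) = 0.92648.
Normalization: ∫|Ψ|² dx = 0.92648.
⟨x⟩ = 0.0000 and ⟨x²⟩ = 0.13661.
(Δx)² = 0.13661 − (0.0000)² = 0.13661.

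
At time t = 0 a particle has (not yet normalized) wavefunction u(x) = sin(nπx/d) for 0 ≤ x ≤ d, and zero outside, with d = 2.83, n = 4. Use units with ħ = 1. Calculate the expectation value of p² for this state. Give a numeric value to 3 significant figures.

p² u = −ħ² d²u/dx²; ⟨p²⟩ = −ħ² ∫ u*·u'' dx / ∫|u|² dx.
d/dx sin(nπx/d) = (nπ/d)·cos(nπx/d) and d²/dx² sin(nπx/d) = −(nπ/d)²·sin(nπx/d); on 0 ≤ x ≤ d, ∫sin²(nπx/d) dx = d/2 and ∫sin(nπx/d)·cos(nπx/d) dx = 0.
State is unnormalized: ∫|u|² dx = 1.4150, and ∫u*·(−ħ² u'') dx = 27.900, so ⟨p²⟩ = 27.900 / 1.4150.
⟨p²⟩ = 19.717.

19.7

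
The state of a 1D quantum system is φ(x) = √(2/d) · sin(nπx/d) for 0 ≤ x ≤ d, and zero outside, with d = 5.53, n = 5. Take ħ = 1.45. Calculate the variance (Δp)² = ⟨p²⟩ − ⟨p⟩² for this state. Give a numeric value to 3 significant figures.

17.0

Compute ⟨p⟩ and ⟨p²⟩ separately; (Δp)² = ⟨p²⟩ − ⟨p⟩².
d/dx sin(nπx/d) = (nπ/d)·cos(nπx/d) and d²/dx² sin(nπx/d) = −(nπ/d)²·sin(nπx/d); on 0 ≤ x ≤ d, ∫sin²(nπx/d) dx = d/2 and ∫sin(nπx/d)·cos(nπx/d) dx = 0.
⟨p⟩ = 0.0000 and ⟨p²⟩ = 16.964.
(Δp)² = 16.964 − (0.0000)² = 16.964.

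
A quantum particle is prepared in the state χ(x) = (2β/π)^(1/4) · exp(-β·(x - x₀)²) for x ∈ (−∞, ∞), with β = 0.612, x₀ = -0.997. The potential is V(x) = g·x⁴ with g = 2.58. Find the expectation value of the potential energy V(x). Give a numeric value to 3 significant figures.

⟨V⟩ = ∫ V(x)·|χ|² dx.
Gaussian moments (u = x − x₀): ∫u^(2j)·e^(−2βu²) du = (2j−1)!!/(4β)^j · √(π/(2β)), odd powers integrate to 0; here √(π/(2β)) = 1.6021.
⟨V⟩ = 10.126.

10.1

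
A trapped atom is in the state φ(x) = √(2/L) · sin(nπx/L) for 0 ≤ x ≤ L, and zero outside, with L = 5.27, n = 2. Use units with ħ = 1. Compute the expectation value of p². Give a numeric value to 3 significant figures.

1.42

p² φ = −ħ² d²φ/dx²; ⟨p²⟩ = −ħ² ∫ φ*·φ'' dx.
d/dx sin(nπx/L) = (nπ/L)·cos(nπx/L) and d²/dx² sin(nπx/L) = −(nπ/L)²·sin(nπx/L); on 0 ≤ x ≤ L, ∫sin²(nπx/L) dx = L/2 and ∫sin(nπx/L)·cos(nπx/L) dx = 0.
⟨p²⟩ = 1.4215.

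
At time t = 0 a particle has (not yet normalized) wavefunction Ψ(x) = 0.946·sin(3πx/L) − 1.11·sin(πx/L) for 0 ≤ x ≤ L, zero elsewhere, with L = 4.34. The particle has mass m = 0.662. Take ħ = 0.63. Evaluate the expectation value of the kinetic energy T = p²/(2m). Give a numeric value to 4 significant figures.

0.6858

T = −(ħ²/2m) d²/dx², so ⟨T⟩ = −(ħ²/2m) ∫ Ψ*·Ψ'' dx / ∫|Ψ|² dx; with m = 0.662.
d²/dx² sin(jπx/L) = −(jπ/L)²·sin(jπx/L); on 0 ≤ x ≤ L, ∫sin²(jπx/L) dx = L/2 and ∫sin(jπx/L)·sin(lπx/L) dx = 0 for j ≠ l, so only diagonal terms survive in ∫|Ψ|² and ∫Ψ·Ψ″; ∫Ψ·Ψ′ dx = [Ψ²/2] between the walls = 0.
State is unnormalized: ∫|Ψ|² dx = 4.6156, and ∫Ψ*·(−ħ²/2m · Ψ'') dx = 3.1653, so ⟨T⟩ = 3.1653 / 4.6156.
⟨T⟩ = 0.68578.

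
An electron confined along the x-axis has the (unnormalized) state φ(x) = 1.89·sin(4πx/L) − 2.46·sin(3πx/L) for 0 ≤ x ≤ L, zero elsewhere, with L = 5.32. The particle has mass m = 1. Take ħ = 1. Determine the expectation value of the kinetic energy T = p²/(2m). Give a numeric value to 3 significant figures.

T = −(ħ²/2m) d²/dx², so ⟨T⟩ = −(ħ²/2m) ∫ φ*·φ'' dx / ∫|φ|² dx; with m = 1.
d²/dx² sin(jπx/L) = −(jπ/L)²·sin(jπx/L); on 0 ≤ x ≤ L, ∫sin²(jπx/L) dx = L/2 and ∫sin(jπx/L)·sin(lπx/L) dx = 0 for j ≠ l, so only diagonal terms survive in ∫|φ|² and ∫φ·φ″; ∫φ·φ′ dx = [φ²/2] between the walls = 0.
State is unnormalized: ∫|φ|² dx = 25.599, and ∫φ*·(−ħ²/2m · φ'') dx = 51.768, so ⟨T⟩ = 51.768 / 25.599.
⟨T⟩ = 2.0223.

2.02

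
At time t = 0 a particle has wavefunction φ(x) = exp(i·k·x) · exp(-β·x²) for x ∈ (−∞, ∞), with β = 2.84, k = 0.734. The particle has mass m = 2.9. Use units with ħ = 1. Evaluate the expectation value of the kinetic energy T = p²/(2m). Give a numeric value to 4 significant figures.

T = −(ħ²/2m) d²/dx², so ⟨T⟩ = −(ħ²/2m) ∫ φ*·φ'' dx / ∫|φ|² dx; with m = 2.9.
Gaussian moments: ∫x^(2j)·e^(−2βx²) dx = (2j−1)!!/(4β)^j · √(π/(2β)), odd powers integrate to 0; here √(π/(2β)) = 0.74371. Derivatives: φ′ = (ik − 2βx)·φ, φ″ = ((ik − 2βx)² − 2β)·φ; the odd-in-x pieces drop out.
State is unnormalized: ∫|φ|² dx = 0.74371, and ∫φ*·(−ħ²/2m · φ'') dx = 0.43324, so ⟨T⟩ = 0.43324 / 0.74371.
⟨T⟩ = 0.58254.

0.5825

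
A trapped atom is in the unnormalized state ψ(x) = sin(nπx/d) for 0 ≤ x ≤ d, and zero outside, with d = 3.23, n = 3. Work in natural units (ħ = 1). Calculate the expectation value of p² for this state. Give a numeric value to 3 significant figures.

p² ψ = −ħ² d²ψ/dx²; ⟨p²⟩ = −ħ² ∫ ψ*·ψ'' dx / ∫|ψ|² dx.
d/dx sin(nπx/d) = (nπ/d)·cos(nπx/d) and d²/dx² sin(nπx/d) = −(nπ/d)²·sin(nπx/d); on 0 ≤ x ≤ d, ∫sin²(nπx/d) dx = d/2 and ∫sin(nπx/d)·cos(nπx/d) dx = 0.
State is unnormalized: ∫|ψ|² dx = 1.6150, and ∫ψ*·(−ħ² ψ'') dx = 13.750, so ⟨p²⟩ = 13.750 / 1.6150.
⟨p²⟩ = 8.5141.

8.51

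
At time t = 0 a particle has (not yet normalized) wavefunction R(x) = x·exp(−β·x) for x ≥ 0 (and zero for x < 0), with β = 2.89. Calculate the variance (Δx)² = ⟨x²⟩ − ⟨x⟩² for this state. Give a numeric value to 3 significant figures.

0.0898

Compute ⟨x⟩ and ⟨x²⟩ separately, then (Δx)² = ⟨x²⟩ − ⟨x⟩².
Every integrand reduces to terms xʲ·e^(−2βx) on [0, ∞); use ∫₀^∞ xʲ·e^(−2βx) dx = j!/(2β)^(j+1).
Normalization: ∫|R|² dx = 0.010357.
⟨x⟩ = 0.51903 and ⟨x²⟩ = 0.35919.
(Δx)² = 0.35919 − (0.51903)² = 0.089798.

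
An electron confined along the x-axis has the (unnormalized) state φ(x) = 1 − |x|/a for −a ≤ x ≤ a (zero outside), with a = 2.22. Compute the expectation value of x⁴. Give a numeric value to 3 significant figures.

0.694

⟨x⁴⟩ = ∫ x⁴·|φ|² dx / ∫|φ|² dx (integrals over the domain).
φ is even, so ∫ over [−a, a] = 2∫₀ᵃ with φ = 1 − x/a there: ∫₀ᵃ (1 − x/a)² dx = a/3, ∫₀ᵃ x²(1 − x/a)² dx = a³/30, ∫₀ᵃ x⁴(1 − x/a)² dx = a⁵/105.
State is unnormalized: ∫|φ|² dx = 1.4800, and ∫φ*·x⁴·φ dx = 1.0271, so ⟨x⁴⟩ = 1.0271 / 1.4800.
⟨x⁴⟩ = 0.69398.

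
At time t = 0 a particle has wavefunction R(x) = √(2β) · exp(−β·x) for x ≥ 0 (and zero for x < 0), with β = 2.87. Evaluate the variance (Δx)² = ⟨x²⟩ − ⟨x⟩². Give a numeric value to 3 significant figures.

Compute ⟨x⟩ and ⟨x²⟩ separately, then (Δx)² = ⟨x²⟩ − ⟨x⟩².
Every integrand reduces to terms xʲ·e^(−2βx) on [0, ∞); use ∫₀^∞ xʲ·e^(−2βx) dx = j!/(2β)^(j+1).
⟨x⟩ = 0.17422 and ⟨x²⟩ = 0.060702.
(Δx)² = 0.060702 − (0.17422)² = 0.030351.

0.0304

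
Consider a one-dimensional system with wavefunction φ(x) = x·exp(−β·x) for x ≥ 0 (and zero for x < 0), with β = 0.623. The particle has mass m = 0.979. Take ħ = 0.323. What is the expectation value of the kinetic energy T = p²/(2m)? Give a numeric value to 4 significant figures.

T = −(ħ²/2m) d²/dx², so ⟨T⟩ = −(ħ²/2m) ∫ φ*·φ'' dx / ∫|φ|² dx; with m = 0.979.
Differentiate x·exp(−β·x) with the product rule; every integrand then reduces to terms xʲ·e^(−2βx) on [0, ∞), with ∫₀^∞ xʲ·e^(−2βx) dx = j!/(2β)^(j+1).
State is unnormalized: ∫|φ|² dx = 1.0339, and ∫φ*·(−ħ²/2m · φ'') dx = 0.021382, so ⟨T⟩ = 0.021382 / 1.0339.
⟨T⟩ = 0.020681.

0.02068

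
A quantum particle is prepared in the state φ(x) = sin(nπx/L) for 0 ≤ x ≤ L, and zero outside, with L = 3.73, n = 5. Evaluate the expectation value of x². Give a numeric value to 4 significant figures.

4.609

⟨x²⟩ = ∫ x²·|φ|² dx / ∫|φ|² dx (integrals over the domain).
With sin²θ = (1 − cos2θ)/2 on 0 ≤ x ≤ L: ∫sin²(nπx/L) dx = L/2, ∫x·sin²(nπx/L) dx = L²/4, ∫x²·sin²(nπx/L) dx = L³·(1/6 − 1/(4n²π²)); higher powers xᵏ the same way, integrating xᵏ·cos(2nπx/L) by parts.
State is unnormalized: ∫|φ|² dx = 1.8650, and ∫φ*·x²·φ dx = 8.5966, so ⟨x²⟩ = 8.5966 / 1.8650.
⟨x²⟩ = 4.6094.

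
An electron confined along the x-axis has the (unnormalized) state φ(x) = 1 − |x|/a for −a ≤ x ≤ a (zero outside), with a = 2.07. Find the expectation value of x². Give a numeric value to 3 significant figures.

0.428

⟨x²⟩ = ∫ x²·|φ|² dx / ∫|φ|² dx (integrals over the domain).
φ is even, so ∫ over [−a, a] = 2∫₀ᵃ with φ = 1 − x/a there: ∫₀ᵃ (1 − x/a)² dx = a/3, ∫₀ᵃ x²(1 − x/a)² dx = a³/30, ∫₀ᵃ x⁴(1 − x/a)² dx = a⁵/105.
State is unnormalized: ∫|φ|² dx = 1.3800, and ∫φ*·x²·φ dx = 0.59132, so ⟨x²⟩ = 0.59132 / 1.3800.
⟨x²⟩ = 0.42849.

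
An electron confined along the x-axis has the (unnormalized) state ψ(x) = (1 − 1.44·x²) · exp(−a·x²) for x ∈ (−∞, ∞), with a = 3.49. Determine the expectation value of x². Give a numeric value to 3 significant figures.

⟨x²⟩ = ∫ x²·|ψ|² dx / ∫|ψ|² dx (integrals over the domain).
Expand each integrand as polynomial × e^(−2ax²) and use ∫x^(2j)·e^(−2ax²) dx = (2j−1)!!/(4a)^j · √(π/(2a)), odd powers → 0; here √(π/(2a)) = 0.67088.
State is unnormalized: ∫|ψ|² dx = 0.55389, and ∫ψ*·x²·ψ dx = 0.025984, so ⟨x²⟩ = 0.025984 / 0.55389.
⟨x²⟩ = 0.046912.

0.0469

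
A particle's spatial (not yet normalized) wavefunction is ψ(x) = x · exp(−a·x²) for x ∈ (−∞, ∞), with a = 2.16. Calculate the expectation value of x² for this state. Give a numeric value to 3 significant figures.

⟨x²⟩ = ∫ x²·|ψ|² dx / ∫|ψ|² dx (integrals over the domain).
Expand each integrand as polynomial × e^(−2ax²) and use ∫x^(2j)·e^(−2ax²) dx = (2j−1)!!/(4a)^j · √(π/(2a)), odd powers → 0; here √(π/(2a)) = 0.85277.
State is unnormalized: ∫|ψ|² dx = 0.098700, and ∫ψ*·x²·ψ dx = 0.034271, so ⟨x²⟩ = 0.034271 / 0.098700.
⟨x²⟩ = 0.34722.

0.347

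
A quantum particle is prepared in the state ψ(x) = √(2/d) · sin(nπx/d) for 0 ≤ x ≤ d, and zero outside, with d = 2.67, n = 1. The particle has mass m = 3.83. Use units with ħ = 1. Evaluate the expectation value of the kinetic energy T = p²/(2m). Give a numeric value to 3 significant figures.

T = −(ħ²/2m) d²/dx², so ⟨T⟩ = −(ħ²/2m) ∫ ψ*·ψ'' dx; with m = 3.83.
d/dx sin(nπx/d) = (nπ/d)·cos(nπx/d) and d²/dx² sin(nπx/d) = −(nπ/d)²·sin(nπx/d); on 0 ≤ x ≤ d, ∫sin²(nπx/d) dx = d/2 and ∫sin(nπx/d)·cos(nπx/d) dx = 0.
⟨T⟩ = 0.18074.

0.181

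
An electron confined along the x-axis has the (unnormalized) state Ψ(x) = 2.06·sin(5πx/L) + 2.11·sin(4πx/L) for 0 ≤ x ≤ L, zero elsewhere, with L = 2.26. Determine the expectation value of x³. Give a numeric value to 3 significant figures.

⟨x³⟩ = ∫ x³·|Ψ|² dx / ∫|Ψ|² dx (integrals over the domain).
On 0 ≤ x ≤ L (j ≠ l): ∫sin²(jπx/L) dx = L/2, ∫sin(jπx/L)·sin(lπx/L) dx = 0; diagonal moments ∫x·sin²(jπx/L) dx = L²/4, ∫x²·sin²(jπx/L) dx = L³·(1/6 − 1/(4j²π²)); cross terms ∫x·sin(jπx/L)·sin(lπx/L) dx = 0 for j + l even and −4jlL²/(π²(j² − l²)²) for j + l odd, ∫x²·sin(jπx/L)·sin(lπx/L) dx = (−1)^(j+l)·4jlL³/(π²(j² − l²)²); higher powers the same way via product-to-sum and parts.
State is unnormalized: ∫|Ψ|² dx = 9.8261, and ∫Ψ*·x³·Ψ dx = 7.8374, so ⟨x³⟩ = 7.8374 / 9.8261.
⟨x³⟩ = 0.79761.

0.798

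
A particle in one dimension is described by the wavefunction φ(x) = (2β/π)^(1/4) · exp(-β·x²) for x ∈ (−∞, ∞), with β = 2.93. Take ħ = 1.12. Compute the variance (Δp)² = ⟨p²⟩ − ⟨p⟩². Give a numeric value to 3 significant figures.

Compute ⟨p⟩ and ⟨p²⟩ separately; (Δp)² = ⟨p²⟩ − ⟨p⟩².
Gaussian moments: ∫x^(2j)·e^(−2βx²) dx = (2j−1)!!/(4β)^j · √(π/(2β)), odd powers integrate to 0; here √(π/(2β)) = 0.73219. Derivatives: d/dx e^(−βx²) = −2βx·e^(−βx²), d²/dx² e^(−βx²) = (4β²x² − 2β)·e^(−βx²).
⟨p⟩ = 0.0000 and ⟨p²⟩ = 3.6754.
(Δp)² = 3.6754 − (0.0000)² = 3.6754.

3.68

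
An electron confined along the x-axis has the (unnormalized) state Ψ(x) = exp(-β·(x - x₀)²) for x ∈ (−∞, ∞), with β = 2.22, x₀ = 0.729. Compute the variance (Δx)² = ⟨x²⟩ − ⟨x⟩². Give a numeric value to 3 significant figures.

Compute ⟨x⟩ and ⟨x²⟩ separately, then (Δx)² = ⟨x²⟩ − ⟨x⟩².
Gaussian moments (u = x − x₀): ∫u^(2j)·e^(−2βu²) du = (2j−1)!!/(4β)^j · √(π/(2β)), odd powers integrate to 0; here √(π/(2β)) = 0.84117.
Normalization: ∫|Ψ|² dx = 0.84117.
⟨x⟩ = 0.72900 and ⟨x²⟩ = 0.64405.
(Δx)² = 0.64405 − (0.72900)² = 0.11261.

0.113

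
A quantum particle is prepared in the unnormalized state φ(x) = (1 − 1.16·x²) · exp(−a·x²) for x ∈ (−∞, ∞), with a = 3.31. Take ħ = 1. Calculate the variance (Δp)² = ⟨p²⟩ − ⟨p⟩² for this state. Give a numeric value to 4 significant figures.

4.798

Compute ⟨p⟩ and ⟨p²⟩ separately; (Δp)² = ⟨p²⟩ − ⟨p⟩².
Expand each integrand as polynomial × e^(−2ax²) and use ∫x^(2j)·e^(−2ax²) dx = (2j−1)!!/(4a)^j · √(π/(2a)), odd powers → 0; here √(π/(2a)) = 0.68888. Differentiate with the product rule, d/dx e^(−ax²) = −2ax·e^(−ax²).
Normalization: ∫|φ|² dx = 0.58404.
⟨p⟩ = 0.0000 and ⟨p²⟩ = 4.7981.
(Δp)² = 4.7981 − (0.0000)² = 4.7981.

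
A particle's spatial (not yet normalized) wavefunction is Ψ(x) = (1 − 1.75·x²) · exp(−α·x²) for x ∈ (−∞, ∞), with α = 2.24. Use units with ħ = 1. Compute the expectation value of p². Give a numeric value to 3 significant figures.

p² Ψ = −ħ² d²Ψ/dx²; ⟨p²⟩ = −ħ² ∫ Ψ*·Ψ'' dx / ∫|Ψ|² dx.
Expand each integrand as polynomial × e^(−2αx²) and use ∫x^(2j)·e^(−2αx²) dx = (2j−1)!!/(4α)^j · √(π/(2α)), odd powers → 0; here √(π/(2α)) = 0.83741. Differentiate with the product rule, d/dx e^(−αx²) = −2αx·e^(−αx²).
State is unnormalized: ∫|Ψ|² dx = 0.60613, and ∫Ψ*·(−ħ² Ψ'') dx = 3.1094, so ⟨p²⟩ = 3.1094 / 0.60613.
⟨p²⟩ = 5.1300.

5.13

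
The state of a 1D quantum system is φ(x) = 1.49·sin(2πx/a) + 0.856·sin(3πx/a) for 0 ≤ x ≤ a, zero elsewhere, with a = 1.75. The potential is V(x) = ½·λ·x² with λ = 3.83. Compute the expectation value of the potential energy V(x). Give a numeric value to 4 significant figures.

⟨V⟩ = ∫ V(x)·|φ|² dx / ∫|φ|² dx.
On 0 ≤ x ≤ a (j ≠ l): ∫sin²(jπx/a) dx = a/2, ∫sin(jπx/a)·sin(lπx/a) dx = 0; diagonal moments ∫x·sin²(jπx/a) dx = a²/4, ∫x²·sin²(jπx/a) dx = a³·(1/6 − 1/(4j²π²)); cross terms ∫x·sin(jπx/a)·sin(lπx/a) dx = 0 for j + l even and −4jla²/(π²(j² − l²)²) for j + l odd, ∫x²·sin(jπx/a)·sin(lπx/a) dx = (−1)^(j+l)·4jla³/(π²(j² − l²)²); higher powers the same way via product-to-sum and parts.
State is unnormalized: ∫|φ|² dx = 2.5837, and ∫φ*·V(x)·φ dx = 2.3390, so ⟨V⟩ = 2.3390 / 2.5837.
⟨V⟩ = 0.90527.

0.9053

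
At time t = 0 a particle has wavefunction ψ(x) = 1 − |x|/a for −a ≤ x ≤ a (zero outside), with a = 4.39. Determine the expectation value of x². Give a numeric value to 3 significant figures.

1.93

⟨x²⟩ = ∫ x²·|ψ|² dx / ∫|ψ|² dx (integrals over the domain).
ψ is even, so ∫ over [−a, a] = 2∫₀ᵃ with ψ = 1 − x/a there: ∫₀ᵃ (1 − x/a)² dx = a/3, ∫₀ᵃ x²(1 − x/a)² dx = a³/30, ∫₀ᵃ x⁴(1 − x/a)² dx = a⁵/105.
State is unnormalized: ∫|ψ|² dx = 2.9267, and ∫ψ*·x²·ψ dx = 5.6403, so ⟨x²⟩ = 5.6403 / 2.9267.
⟨x²⟩ = 1.9272.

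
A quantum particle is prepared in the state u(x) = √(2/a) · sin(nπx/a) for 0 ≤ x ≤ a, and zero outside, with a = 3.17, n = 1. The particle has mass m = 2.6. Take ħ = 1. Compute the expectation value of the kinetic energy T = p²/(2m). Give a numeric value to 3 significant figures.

T = −(ħ²/2m) d²/dx², so ⟨T⟩ = −(ħ²/2m) ∫ u*·u'' dx; with m = 2.6.
d/dx sin(nπx/a) = (nπ/a)·cos(nπx/a) and d²/dx² sin(nπx/a) = −(nπ/a)²·sin(nπx/a); on 0 ≤ x ≤ a, ∫sin²(nπx/a) dx = a/2 and ∫sin(nπx/a)·cos(nπx/a) dx = 0.
⟨T⟩ = 0.18888.

0.189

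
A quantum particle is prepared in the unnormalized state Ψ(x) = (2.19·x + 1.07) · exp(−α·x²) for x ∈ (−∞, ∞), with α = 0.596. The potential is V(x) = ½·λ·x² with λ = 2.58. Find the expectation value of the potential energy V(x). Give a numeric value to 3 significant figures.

1.23

⟨V⟩ = ∫ V(x)·|Ψ|² dx / ∫|Ψ|² dx.
Expand each integrand as polynomial × e^(−2αx²) and use ∫x^(2j)·e^(−2αx²) dx = (2j−1)!!/(4α)^j · √(π/(2α)), odd powers → 0; here √(π/(2α)) = 1.6234.
State is unnormalized: ∫|Ψ|² dx = 5.1247, and ∫Ψ*·V(x)·Ψ dx = 6.3075, so ⟨V⟩ = 6.3075 / 5.1247.
⟨V⟩ = 1.2308.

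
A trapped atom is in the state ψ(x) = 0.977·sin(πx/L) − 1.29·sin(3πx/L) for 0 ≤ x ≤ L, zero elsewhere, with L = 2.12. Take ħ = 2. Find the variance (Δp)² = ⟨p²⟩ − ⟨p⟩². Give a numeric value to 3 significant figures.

53.4

Compute ⟨p⟩ and ⟨p²⟩ separately; (Δp)² = ⟨p²⟩ − ⟨p⟩².
d²/dx² sin(jπx/L) = −(jπ/L)²·sin(jπx/L); on 0 ≤ x ≤ L, ∫sin²(jπx/L) dx = L/2 and ∫sin(jπx/L)·sin(lπx/L) dx = 0 for j ≠ l, so only diagonal terms survive in ∫|ψ|² and ∫ψ·ψ″; ∫ψ·ψ′ dx = [ψ²/2] between the walls = 0.
Normalization: ∫|ψ|² dx = 2.7757.
⟨p⟩ = 0.0000 and ⟨p²⟩ = 53.440.
(Δp)² = 53.440 − (0.0000)² = 53.440.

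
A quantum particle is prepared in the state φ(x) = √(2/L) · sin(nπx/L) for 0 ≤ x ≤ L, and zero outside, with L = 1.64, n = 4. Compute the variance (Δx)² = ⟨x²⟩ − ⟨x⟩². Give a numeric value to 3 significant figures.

0.216

Compute ⟨x⟩ and ⟨x²⟩ separately, then (Δx)² = ⟨x²⟩ − ⟨x⟩².
With sin²θ = (1 − cos2θ)/2 on 0 ≤ x ≤ L: ∫sin²(nπx/L) dx = L/2, ∫x·sin²(nπx/L) dx = L²/4, ∫x²·sin²(nπx/L) dx = L³·(1/6 − 1/(4n²π²)); higher powers xᵏ the same way, integrating xᵏ·cos(2nπx/L) by parts.
⟨x⟩ = 0.82000 and ⟨x²⟩ = 0.88802.
(Δx)² = 0.88802 − (0.82000)² = 0.21562.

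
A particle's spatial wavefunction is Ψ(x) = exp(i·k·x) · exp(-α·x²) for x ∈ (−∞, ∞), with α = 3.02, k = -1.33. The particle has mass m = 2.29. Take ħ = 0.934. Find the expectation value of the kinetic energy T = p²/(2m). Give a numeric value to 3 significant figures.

T = −(ħ²/2m) d²/dx², so ⟨T⟩ = −(ħ²/2m) ∫ Ψ*·Ψ'' dx / ∫|Ψ|² dx; with m = 2.29.
Gaussian moments: ∫x^(2j)·e^(−2αx²) dx = (2j−1)!!/(4α)^j · √(π/(2α)), odd powers integrate to 0; here √(π/(2α)) = 0.72120. Derivatives: Ψ′ = (ik − 2αx)·Ψ, Ψ″ = ((ik − 2αx)² − 2α)·Ψ; the odd-in-x pieces drop out.
State is unnormalized: ∫|Ψ|² dx = 0.72120, and ∫Ψ*·(−ħ²/2m · Ψ'') dx = 0.65784, so ⟨T⟩ = 0.65784 / 0.72120.
⟨T⟩ = 0.91215.

0.912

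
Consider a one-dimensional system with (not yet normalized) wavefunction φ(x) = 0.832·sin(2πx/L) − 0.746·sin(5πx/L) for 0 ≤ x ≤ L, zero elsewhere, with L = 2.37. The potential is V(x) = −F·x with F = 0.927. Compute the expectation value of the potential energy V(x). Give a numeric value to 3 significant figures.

⟨V⟩ = ∫ V(x)·|φ|² dx / ∫|φ|² dx.
On 0 ≤ x ≤ L (j ≠ l): ∫sin²(jπx/L) dx = L/2, ∫sin(jπx/L)·sin(lπx/L) dx = 0; diagonal moments ∫x·sin²(jπx/L) dx = L²/4, ∫x²·sin²(jπx/L) dx = L³·(1/6 − 1/(4j²π²)); cross terms ∫x·sin(jπx/L)·sin(lπx/L) dx = 0 for j + l even and −4jlL²/(π²(j² − l²)²) for j + l odd, ∫x²·sin(jπx/L)·sin(lπx/L) dx = (−1)^(j+l)·4jlL³/(π²(j² − l²)²); higher powers the same way via product-to-sum and parts.
State is unnormalized: ∫|φ|² dx = 1.4798, and ∫φ*·V(x)·φ dx = -1.6849, so ⟨V⟩ = -1.6849 / 1.4798.
⟨V⟩ = -1.1386.

-1.14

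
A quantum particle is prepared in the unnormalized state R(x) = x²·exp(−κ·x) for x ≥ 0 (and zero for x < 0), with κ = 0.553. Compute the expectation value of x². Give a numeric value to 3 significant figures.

⟨x²⟩ = ∫ x²·|R|² dx / ∫|R|² dx (integrals over the domain).
Every integrand reduces to terms xʲ·e^(−2κx) on [0, ∞); use ∫₀^∞ xʲ·e^(−2κx) dx = j!/(2κ)^(j+1).
State is unnormalized: ∫|R|² dx = 14.502, and ∫R*·x²·R dx = 355.67, so ⟨x²⟩ = 355.67 / 14.502.
⟨x²⟩ = 24.525.

24.5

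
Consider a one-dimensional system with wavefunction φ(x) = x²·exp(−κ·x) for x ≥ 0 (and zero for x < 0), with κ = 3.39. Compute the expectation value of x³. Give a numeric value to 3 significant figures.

⟨x³⟩ = ∫ x³·|φ|² dx / ∫|φ|² dx (integrals over the domain).
Every integrand reduces to terms xʲ·e^(−2κx) on [0, ∞); use ∫₀^∞ xʲ·e^(−2κx) dx = j!/(2κ)^(j+1).
State is unnormalized: ∫|φ|² dx = 0.0016752, and ∫φ*·x³·φ dx = 0.0011287, so ⟨x³⟩ = 0.0011287 / 0.0016752.
⟨x³⟩ = 0.67380.

0.674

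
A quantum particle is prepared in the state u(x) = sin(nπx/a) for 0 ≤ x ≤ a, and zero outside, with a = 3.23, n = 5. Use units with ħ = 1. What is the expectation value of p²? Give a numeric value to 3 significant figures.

p² u = −ħ² d²u/dx²; ⟨p²⟩ = −ħ² ∫ u*·u'' dx / ∫|u|² dx.
d/dx sin(nπx/a) = (nπ/a)·cos(nπx/a) and d²/dx² sin(nπx/a) = −(nπ/a)²·sin(nπx/a); on 0 ≤ x ≤ a, ∫sin²(nπx/a) dx = a/2 and ∫sin(nπx/a)·cos(nπx/a) dx = 0.
State is unnormalized: ∫|u|² dx = 1.6150, and ∫u*·(−ħ² u'') dx = 38.195, so ⟨p²⟩ = 38.195 / 1.6150.
⟨p²⟩ = 23.650.

23.7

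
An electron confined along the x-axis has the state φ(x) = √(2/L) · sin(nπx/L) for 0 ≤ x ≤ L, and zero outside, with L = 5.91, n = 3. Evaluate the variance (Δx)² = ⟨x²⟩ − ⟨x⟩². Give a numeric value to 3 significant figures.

Compute ⟨x⟩ and ⟨x²⟩ separately, then (Δx)² = ⟨x²⟩ − ⟨x⟩².
With sin²θ = (1 − cos2θ)/2 on 0 ≤ x ≤ L: ∫sin²(nπx/L) dx = L/2, ∫x·sin²(nπx/L) dx = L²/4, ∫x²·sin²(nπx/L) dx = L³·(1/6 − 1/(4n²π²)); higher powers xᵏ the same way, integrating xᵏ·cos(2nπx/L) by parts.
⟨x⟩ = 2.9550 and ⟨x²⟩ = 11.446.
(Δx)² = 11.446 − (2.9550)² = 2.7141.

2.71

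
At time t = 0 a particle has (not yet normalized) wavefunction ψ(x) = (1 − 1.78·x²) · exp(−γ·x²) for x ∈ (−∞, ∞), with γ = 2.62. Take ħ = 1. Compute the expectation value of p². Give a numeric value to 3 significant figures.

p² ψ = −ħ² d²ψ/dx²; ⟨p²⟩ = −ħ² ∫ ψ*·ψ'' dx / ∫|ψ|² dx.
Expand each integrand as polynomial × e^(−2γx²) and use ∫x^(2j)·e^(−2γx²) dx = (2j−1)!!/(4γ)^j · √(π/(2γ)), odd powers → 0; here √(π/(2γ)) = 0.77430. Differentiate with the product rule, d/dx e^(−γx²) = −2γx·e^(−γx²).
State is unnormalized: ∫|ψ|² dx = 0.57829, and ∫ψ*·(−ħ² ψ'') dx = 3.1275, so ⟨p²⟩ = 3.1275 / 0.57829.
⟨p²⟩ = 5.4081.

5.41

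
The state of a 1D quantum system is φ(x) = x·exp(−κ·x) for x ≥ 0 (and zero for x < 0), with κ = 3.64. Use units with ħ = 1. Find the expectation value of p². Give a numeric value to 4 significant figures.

13.25

p² φ = −ħ² d²φ/dx²; ⟨p²⟩ = −ħ² ∫ φ*·φ'' dx / ∫|φ|² dx.
Differentiate x·exp(−κ·x) with the product rule; every integrand then reduces to terms xʲ·e^(−2κx) on [0, ∞), with ∫₀^∞ xʲ·e^(−2κx) dx = j!/(2κ)^(j+1).
State is unnormalized: ∫|φ|² dx = 0.0051837, and ∫φ*·(−ħ² φ'') dx = 0.068681, so ⟨p²⟩ = 0.068681 / 0.0051837.
⟨p²⟩ = 13.250.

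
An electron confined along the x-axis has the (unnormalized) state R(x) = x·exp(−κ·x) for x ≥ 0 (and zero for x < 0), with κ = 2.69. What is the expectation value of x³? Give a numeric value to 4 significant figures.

0.3853

⟨x³⟩ = ∫ x³·|R|² dx / ∫|R|² dx (integrals over the domain).
Every integrand reduces to terms xʲ·e^(−2κx) on [0, ∞); use ∫₀^∞ xʲ·e^(−2κx) dx = j!/(2κ)^(j+1).
State is unnormalized: ∫|R|² dx = 0.012843, and ∫R*·x³·R dx = 0.0049487, so ⟨x³⟩ = 0.0049487 / 0.012843.
⟨x³⟩ = 0.38530.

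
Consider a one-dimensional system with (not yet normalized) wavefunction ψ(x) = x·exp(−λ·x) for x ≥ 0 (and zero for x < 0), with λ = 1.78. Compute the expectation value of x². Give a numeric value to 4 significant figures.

0.9469

⟨x²⟩ = ∫ x²·|ψ|² dx / ∫|ψ|² dx (integrals over the domain).
Every integrand reduces to terms xʲ·e^(−2λx) on [0, ∞); use ∫₀^∞ xʲ·e^(−2λx) dx = j!/(2λ)^(j+1).
State is unnormalized: ∫|ψ|² dx = 0.044328, and ∫ψ*·x²·ψ dx = 0.041972, so ⟨x²⟩ = 0.041972 / 0.044328.
⟨x²⟩ = 0.94685.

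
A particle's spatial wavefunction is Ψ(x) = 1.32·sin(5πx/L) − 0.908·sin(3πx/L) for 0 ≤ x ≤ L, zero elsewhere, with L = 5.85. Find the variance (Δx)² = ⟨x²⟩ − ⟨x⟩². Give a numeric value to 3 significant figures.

1.23

Compute ⟨x⟩ and ⟨x²⟩ separately, then (Δx)² = ⟨x²⟩ − ⟨x⟩².
On 0 ≤ x ≤ L (j ≠ l): ∫sin²(jπx/L) dx = L/2, ∫sin(jπx/L)·sin(lπx/L) dx = 0; diagonal moments ∫x·sin²(jπx/L) dx = L²/4, ∫x²·sin²(jπx/L) dx = L³·(1/6 − 1/(4j²π²)); cross terms ∫x·sin(jπx/L)·sin(lπx/L) dx = 0 for j + l even and −4jlL²/(π²(j² − l²)²) for j + l odd, ∫x²·sin(jπx/L)·sin(lπx/L) dx = (−1)^(j+l)·4jlL³/(π²(j² − l²)²); higher powers the same way via product-to-sum and parts.
Normalization: ∫|Ψ|² dx = 7.5081.
⟨x⟩ = 2.9250 and ⟨x²⟩ = 9.7807.
(Δx)² = 9.7807 − (2.9250)² = 1.2250.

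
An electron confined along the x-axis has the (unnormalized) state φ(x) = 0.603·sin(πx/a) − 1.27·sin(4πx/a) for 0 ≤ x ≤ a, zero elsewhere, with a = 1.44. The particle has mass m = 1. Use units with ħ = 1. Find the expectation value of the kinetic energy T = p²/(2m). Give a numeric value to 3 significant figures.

T = −(ħ²/2m) d²/dx², so ⟨T⟩ = −(ħ²/2m) ∫ φ*·φ'' dx / ∫|φ|² dx; with m = 1.
d²/dx² sin(jπx/a) = −(jπ/a)²·sin(jπx/a); on 0 ≤ x ≤ a, ∫sin²(jπx/a) dx = a/2 and ∫sin(jπx/a)·sin(lπx/a) dx = 0 for j ≠ l, so only diagonal terms survive in ∫|φ|² and ∫φ·φ″; ∫φ·φ′ dx = [φ²/2] between the walls = 0.
State is unnormalized: ∫|φ|² dx = 1.4231, and ∫φ*·(−ħ²/2m · φ'') dx = 44.842, so ⟨T⟩ = 44.842 / 1.4231.
⟨T⟩ = 31.510.

31.5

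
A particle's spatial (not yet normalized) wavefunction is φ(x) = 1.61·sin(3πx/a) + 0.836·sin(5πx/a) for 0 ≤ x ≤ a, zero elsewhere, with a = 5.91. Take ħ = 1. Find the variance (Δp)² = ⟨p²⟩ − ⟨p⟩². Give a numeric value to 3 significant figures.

3.50

Compute ⟨p⟩ and ⟨p²⟩ separately; (Δp)² = ⟨p²⟩ − ⟨p⟩².
d²/dx² sin(jπx/a) = −(jπ/a)²·sin(jπx/a); on 0 ≤ x ≤ a, ∫sin²(jπx/a) dx = a/2 and ∫sin(jπx/a)·sin(lπx/a) dx = 0 for j ≠ l, so only diagonal terms survive in ∫|φ|² and ∫φ·φ″; ∫φ·φ′ dx = [φ²/2] between the walls = 0.
Normalization: ∫|φ|² dx = 9.7249.
⟨p⟩ = 0.0000 and ⟨p²⟩ = 3.5033.
(Δp)² = 3.5033 − (0.0000)² = 3.5033.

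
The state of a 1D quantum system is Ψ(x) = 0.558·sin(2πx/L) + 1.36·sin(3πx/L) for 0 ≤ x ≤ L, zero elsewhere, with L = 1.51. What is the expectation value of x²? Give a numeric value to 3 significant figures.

⟨x²⟩ = ∫ x²·|Ψ|² dx / ∫|Ψ|² dx (integrals over the domain).
On 0 ≤ x ≤ L (j ≠ l): ∫sin²(jπx/L) dx = L/2, ∫sin(jπx/L)·sin(lπx/L) dx = 0; diagonal moments ∫x·sin²(jπx/L) dx = L²/4, ∫x²·sin²(jπx/L) dx = L³·(1/6 − 1/(4j²π²)); cross terms ∫x·sin(jπx/L)·sin(lπx/L) dx = 0 for j + l even and −4jlL²/(π²(j² − l²)²) for j + l odd, ∫x²·sin(jπx/L)·sin(lπx/L) dx = (−1)^(j+l)·4jlL³/(π²(j² − l²)²); higher powers the same way via product-to-sum and parts.
State is unnormalized: ∫|Ψ|² dx = 1.6315, and ∫Ψ*·x²·Ψ dx = 0.70702, so ⟨x²⟩ = 0.70702 / 1.6315.
⟨x²⟩ = 0.43335.

0.433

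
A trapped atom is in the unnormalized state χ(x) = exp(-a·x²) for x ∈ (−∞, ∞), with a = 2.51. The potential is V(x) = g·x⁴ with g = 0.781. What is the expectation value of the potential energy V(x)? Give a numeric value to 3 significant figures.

0.0232

⟨V⟩ = ∫ V(x)·|χ|² dx / ∫|χ|² dx.
Gaussian moments: ∫x^(2j)·e^(−2ax²) dx = (2j−1)!!/(4a)^j · √(π/(2a)), odd powers integrate to 0; here √(π/(2a)) = 0.79108.
State is unnormalized: ∫|χ|² dx = 0.79108, and ∫χ*·V(x)·χ dx = 0.018388, so ⟨V⟩ = 0.018388 / 0.79108.
⟨V⟩ = 0.023244.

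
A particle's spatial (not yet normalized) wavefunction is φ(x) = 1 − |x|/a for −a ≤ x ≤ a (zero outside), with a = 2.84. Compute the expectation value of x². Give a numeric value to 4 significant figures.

0.8066

⟨x²⟩ = ∫ x²·|φ|² dx / ∫|φ|² dx (integrals over the domain).
φ is even, so ∫ over [−a, a] = 2∫₀ᵃ with φ = 1 − x/a there: ∫₀ᵃ (1 − x/a)² dx = a/3, ∫₀ᵃ x²(1 − x/a)² dx = a³/30, ∫₀ᵃ x⁴(1 − x/a)² dx = a⁵/105.
State is unnormalized: ∫|φ|² dx = 1.8933, and ∫φ*·x²·φ dx = 1.5271, so ⟨x²⟩ = 1.5271 / 1.8933.
⟨x²⟩ = 0.80656.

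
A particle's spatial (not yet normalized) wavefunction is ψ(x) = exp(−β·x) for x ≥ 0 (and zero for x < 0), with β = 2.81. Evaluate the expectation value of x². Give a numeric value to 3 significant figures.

0.0633

⟨x²⟩ = ∫ x²·|ψ|² dx / ∫|ψ|² dx (integrals over the domain).
Every integrand reduces to terms xʲ·e^(−2βx) on [0, ∞); use ∫₀^∞ xʲ·e^(−2βx) dx = j!/(2β)^(j+1).
State is unnormalized: ∫|ψ|² dx = 0.17794, and ∫ψ*·x²·ψ dx = 0.011267, so ⟨x²⟩ = 0.011267 / 0.17794.
⟨x²⟩ = 0.063322.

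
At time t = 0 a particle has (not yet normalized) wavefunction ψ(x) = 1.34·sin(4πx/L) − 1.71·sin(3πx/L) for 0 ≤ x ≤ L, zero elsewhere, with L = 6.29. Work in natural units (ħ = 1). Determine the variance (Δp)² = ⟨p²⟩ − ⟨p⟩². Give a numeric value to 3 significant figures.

Compute ⟨p⟩ and ⟨p²⟩ separately; (Δp)² = ⟨p²⟩ − ⟨p⟩².
d²/dx² sin(jπx/L) = −(jπ/L)²·sin(jπx/L); on 0 ≤ x ≤ L, ∫sin²(jπx/L) dx = L/2 and ∫sin(jπx/L)·sin(lπx/L) dx = 0 for j ≠ l, so only diagonal terms survive in ∫|ψ|² and ∫ψ·ψ″; ∫ψ·ψ′ dx = [ψ²/2] between the walls = 0.
Normalization: ∫|ψ|² dx = 14.843.
⟨p⟩ = 0.0000 and ⟨p²⟩ = 2.9095.
(Δp)² = 2.9095 − (0.0000)² = 2.9095.

2.91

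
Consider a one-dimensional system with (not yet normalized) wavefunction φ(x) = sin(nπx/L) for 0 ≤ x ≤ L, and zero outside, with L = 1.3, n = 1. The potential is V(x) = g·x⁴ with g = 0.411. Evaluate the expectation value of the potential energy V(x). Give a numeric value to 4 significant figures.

⟨V⟩ = ∫ V(x)·|φ|² dx / ∫|φ|² dx.
With sin²θ = (1 − cos2θ)/2 on 0 ≤ x ≤ L: ∫sin²(nπx/L) dx = L/2, ∫x·sin²(nπx/L) dx = L²/4, ∫x²·sin²(nπx/L) dx = L³·(1/6 − 1/(4n²π²)); higher powers xᵏ the same way, integrating xᵏ·cos(2nπx/L) by parts.
State is unnormalized: ∫|φ|² dx = 0.65000, and ∫φ*·V(x)·φ dx = 0.087042, so ⟨V⟩ = 0.087042 / 0.65000.
⟨V⟩ = 0.13391.

0.1339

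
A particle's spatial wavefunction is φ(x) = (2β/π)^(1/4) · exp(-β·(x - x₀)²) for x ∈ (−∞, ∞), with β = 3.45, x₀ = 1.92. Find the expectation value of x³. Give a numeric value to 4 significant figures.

7.495

⟨x³⟩ = ∫ x³·|φ|² dx (integrals over the domain).
Gaussian moments (u = x − x₀): ∫u^(2j)·e^(−2βu²) du = (2j−1)!!/(4β)^j · √(π/(2β)), odd powers integrate to 0; here √(π/(2β)) = 0.67476.
⟨x³⟩ = 7.4953.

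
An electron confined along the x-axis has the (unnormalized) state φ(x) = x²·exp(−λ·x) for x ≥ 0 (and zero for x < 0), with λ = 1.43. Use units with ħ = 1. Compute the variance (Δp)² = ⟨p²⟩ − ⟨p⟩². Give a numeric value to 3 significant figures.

Compute ⟨p⟩ and ⟨p²⟩ separately; (Δp)² = ⟨p²⟩ − ⟨p⟩².
Differentiate x²·exp(−λ·x) with the product rule; every integrand then reduces to terms xʲ·e^(−2λx) on [0, ∞), with ∫₀^∞ xʲ·e^(−2λx) dx = j!/(2λ)^(j+1).
Normalization: ∫|φ|² dx = 0.12542.
⟨p⟩ = 0.0000 and ⟨p²⟩ = 0.68163.
(Δp)² = 0.68163 − (0.0000)² = 0.68163.

0.682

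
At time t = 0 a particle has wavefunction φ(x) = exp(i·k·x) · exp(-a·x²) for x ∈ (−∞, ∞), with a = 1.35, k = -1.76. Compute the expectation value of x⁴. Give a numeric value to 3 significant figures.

⟨x⁴⟩ = ∫ x⁴·|φ|² dx / ∫|φ|² dx (integrals over the domain).
Gaussian moments: ∫x^(2j)·e^(−2ax²) dx = (2j−1)!!/(4a)^j · √(π/(2a)), odd powers integrate to 0; here √(π/(2a)) = 1.0787.
State is unnormalized: ∫|φ|² dx = 1.0787, and ∫φ*·x⁴·φ dx = 0.11098, so ⟨x⁴⟩ = 0.11098 / 1.0787.
⟨x⁴⟩ = 0.10288.

0.103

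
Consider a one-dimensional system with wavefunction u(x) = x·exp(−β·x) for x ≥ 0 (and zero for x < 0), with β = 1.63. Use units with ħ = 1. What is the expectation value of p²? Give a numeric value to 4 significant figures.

2.657

p² u = −ħ² d²u/dx²; ⟨p²⟩ = −ħ² ∫ u*·u'' dx / ∫|u|² dx.
Differentiate x·exp(−β·x) with the product rule; every integrand then reduces to terms xʲ·e^(−2βx) on [0, ∞), with ∫₀^∞ xʲ·e^(−2βx) dx = j!/(2β)^(j+1).
State is unnormalized: ∫|u|² dx = 0.057727, and ∫u*·(−ħ² u'') dx = 0.15337, so ⟨p²⟩ = 0.15337 / 0.057727.
⟨p²⟩ = 2.6569.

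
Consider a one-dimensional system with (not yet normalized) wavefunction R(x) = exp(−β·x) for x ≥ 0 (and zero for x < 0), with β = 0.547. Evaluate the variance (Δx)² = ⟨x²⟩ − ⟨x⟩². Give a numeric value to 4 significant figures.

0.8355

Compute ⟨x⟩ and ⟨x²⟩ separately, then (Δx)² = ⟨x²⟩ − ⟨x⟩².
Every integrand reduces to terms xʲ·e^(−2βx) on [0, ∞); use ∫₀^∞ xʲ·e^(−2βx) dx = j!/(2β)^(j+1).
Normalization: ∫|R|² dx = 0.91408.
⟨x⟩ = 0.91408 and ⟨x²⟩ = 1.6711.
(Δx)² = 1.6711 − (0.91408)² = 0.83554.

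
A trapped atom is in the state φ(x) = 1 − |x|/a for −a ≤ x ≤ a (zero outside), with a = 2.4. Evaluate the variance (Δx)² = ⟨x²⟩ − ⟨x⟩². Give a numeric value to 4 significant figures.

0.5760

Compute ⟨x⟩ and ⟨x²⟩ separately, then (Δx)² = ⟨x²⟩ − ⟨x⟩².
φ is even, so ∫ over [−a, a] = 2∫₀ᵃ with φ = 1 − x/a there: ∫₀ᵃ (1 − x/a)² dx = a/3, ∫₀ᵃ x²(1 − x/a)² dx = a³/30, ∫₀ᵃ x⁴(1 − x/a)² dx = a⁵/105.
Normalization: ∫|φ|² dx = 1.6000.
⟨x⟩ = 0.0000 and ⟨x²⟩ = 0.57600.
(Δx)² = 0.57600 − (0.0000)² = 0.57600.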